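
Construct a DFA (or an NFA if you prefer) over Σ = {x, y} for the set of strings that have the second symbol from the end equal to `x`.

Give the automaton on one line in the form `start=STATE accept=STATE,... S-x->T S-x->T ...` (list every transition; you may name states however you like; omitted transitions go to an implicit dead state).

Because acceptance depends on a position counted from the end, the machine has to buffer the most recent 2 symbols. Make each state the string of the last up-to-2 symbols read; on input `x` shift the window left and append `x`. Accept when the buffered window has length 2 and begins with `x`.
        x   y  
>  q0   q1  q2 
   q1   q3  q4 
   q2   q5  q6 
 * q3   q3  q4 
 * q4   q5  q6 
   q5   q3  q4 
   q6   q5  q6 
(> = start, * = accepting)

start=q0 accept=q3,q4 q0-x->q1 q0-y->q2 q1-x->q3 q1-y->q4 q2-x->q5 q2-y->q6 q3-x->q3 q3-y->q4 q4-x->q5 q4-y->q6 q5-x->q3 q5-y->q4 q6-x->q5 q6-y->q6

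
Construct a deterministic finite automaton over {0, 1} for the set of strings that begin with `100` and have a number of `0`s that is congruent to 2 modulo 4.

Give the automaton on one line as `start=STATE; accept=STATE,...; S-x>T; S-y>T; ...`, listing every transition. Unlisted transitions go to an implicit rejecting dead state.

start=A; accept=E; A-0>B; A-1>C; B-0>B; B-1>B; C-0>D; C-1>B; D-0>E; D-1>B; E-0>F; E-1>E; F-0>G; F-1>F; G-0>H; G-1>G; H-0>E; H-1>H

Handle the two conditions separately and then intersect. The first has 5 states tracking whether the input so far still matches the prefix `100`; the second has 4 states tracking the count of `0`s modulo 4. A product state is a pair (one from each), accepting exactly when both do. After merging equivalent states the machine shrinks.
An 8-state machine:
       0  1 
>  A   B  C 
   B   B  B 
   C   D  B 
   D   E  B 
 * E   F  E 
   F   G  F 
   G   H  G 
   H   E  H 
(> = start, * = accepting)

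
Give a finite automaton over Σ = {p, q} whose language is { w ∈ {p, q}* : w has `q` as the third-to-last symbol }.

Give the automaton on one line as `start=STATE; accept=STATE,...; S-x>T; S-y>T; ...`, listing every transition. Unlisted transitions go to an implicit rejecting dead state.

start=S0; accept=S11,S12,S13,S14; S0-p>S1; S0-q>S2; S1-p>S3; S1-q>S4; S2-p>S5; S2-q>S6; S3-p>S7; S3-q>S8; S4-p>S9; S4-q>S10; S5-p>S11; S5-q>S12; S6-p>S13; S6-q>S14; S7-p>S7; S7-q>S8; S8-p>S9; S8-q>S10; S9-p>S11; S9-q>S12; S10-p>S13; S10-q>S14; S11-p>S7; S11-q>S8; S12-p>S9; S12-q>S10; S13-p>S11; S13-q>S12; S14-p>S13; S14-q>S14

A DFA must remember the last 3 symbols (since which symbol is third-to-last isn't known until the input ends). Use one state per possible window of the last ≤3 symbols; accept from those whose window starts with `q`.
15 states suffice.
          p    q  
>  S0     S1   S2 
   S1     S3   S4 
   S2     S5   S6 
   S3     S7   S8 
   S4     S9  S10 
   S5    S11  S12 
   S6    S13  S14 
   S7     S7   S8 
   S8     S9  S10 
   S9    S11  S12 
   S10   S13  S14 
 * S11    S7   S8 
 * S12    S9  S10 
 * S13   S11  S12 
 * S14   S13  S14 
(> = start, * = accepting)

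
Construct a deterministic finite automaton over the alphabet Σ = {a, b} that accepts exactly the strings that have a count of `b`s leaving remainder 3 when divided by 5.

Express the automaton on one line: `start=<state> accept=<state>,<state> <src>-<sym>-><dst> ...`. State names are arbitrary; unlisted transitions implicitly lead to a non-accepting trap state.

The only thing that matters is how many `b`s have appeared, reduced mod 5. Use one state per residue: s0 for 0, …, s4 for 4. Reading `b` moves to the next residue; anything else stays put. s3 is accepting.
        a   b  
>  s0   s0  s1 
   s1   s1  s2 
   s2   s2  s3 
 * s3   s3  s4 
   s4   s4  s0 
(> = start, * = accepting)

start=s0 accept=s3 s0-a->s0 s0-b->s1 s1-a->s1 s1-b->s2 s2-a->s2 s2-b->s3 s3-a->s3 s3-b->s4 s4-a->s4 s4-b->s0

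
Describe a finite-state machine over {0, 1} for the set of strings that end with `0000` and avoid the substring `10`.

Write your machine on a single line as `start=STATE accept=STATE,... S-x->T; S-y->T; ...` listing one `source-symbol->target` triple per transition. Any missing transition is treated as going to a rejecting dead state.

start=A; accept=F; A-0->B; A-1->C; B-0->D; B-1->C; C-0->C; C-1->C; D-0->E; D-1->C; E-0->F; E-1->C; F-0->F; F-1->C

Build one automaton per condition and run them in lockstep. One (5 states) tracks how much of the suffix `0000` has currently been matched; the other (3 states) tracks partial matches of the forbidden pattern `10`. Each combined state is a pair, one component from each; accept when both components accept. Minimizing collapses redundant product states.
A 6-state machine:
       0  1 
>  A   B  C 
   B   D  C 
   C   C  C 
   D   E  C 
   E   F  C 
 * F   F  C 
(> = start, * = accepting)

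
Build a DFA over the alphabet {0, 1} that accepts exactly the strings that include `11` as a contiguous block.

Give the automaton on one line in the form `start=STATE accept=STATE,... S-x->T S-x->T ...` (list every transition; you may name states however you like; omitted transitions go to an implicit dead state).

start=q0 accept=q2 q0-0->q0 q0-1->q1 q1-0->q0 q1-1->q2 q2-0->q2 q2-1->q2

Track how much of `11` has been matched so far: state q0 is no progress, q2 is the absorbing accept state reached once `11` has occurred. Intermediate states record partial matches; on a mismatch, fall back to the longest reusable overlap.
With 3 states:
        0   1  
>  q0   q0  q1 
   q1   q0  q2 
 * q2   q2  q2 
(> = start, * = accepting)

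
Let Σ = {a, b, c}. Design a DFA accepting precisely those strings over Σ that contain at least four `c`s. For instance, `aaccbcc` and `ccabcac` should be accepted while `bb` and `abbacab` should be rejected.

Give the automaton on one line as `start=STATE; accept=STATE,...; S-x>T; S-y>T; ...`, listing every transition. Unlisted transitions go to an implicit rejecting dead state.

Only the number of `c`s matters, and only up to 5. Make a chain s0 → s1 → s2 → s3 → s4 → s5 advanced by each `c` (with s5 absorbing); every other symbol self-loops. The accepting set is {s4, s5}.
        a   b   c  
>  s0   s0  s0  s1 
   s1   s1  s1  s2 
   s2   s2  s2  s3 
   s3   s3  s3  s4 
 * s4   s4  s4  s5 
 * s5   s5  s5  s5 
(> = start, * = accepting)

start=s0; accept=s4,s5; s0-a>s0; s0-b>s0; s0-c>s1; s1-a>s1; s1-b>s1; s1-c>s2; s2-a>s2; s2-b>s2; s2-c>s3; s3-a>s3; s3-b>s3; s3-c>s4; s4-a>s4; s4-b>s4; s4-c>s5; s5-a>s5; s5-b>s5; s5-c>s5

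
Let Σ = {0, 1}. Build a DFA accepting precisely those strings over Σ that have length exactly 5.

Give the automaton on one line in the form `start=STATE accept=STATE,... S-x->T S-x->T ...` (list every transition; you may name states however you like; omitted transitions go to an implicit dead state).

We only need to distinguish lengths 0, 1, …, 5, and '>5'. Chain q0 → q1 → q2 → q3 → q4 → q5 → q6 on every symbol, with q6 looping. Accepting states: {q5}.
With 7 states:
        0   1  
>  q0   q1  q1 
   q1   q2  q2 
   q2   q3  q3 
   q3   q4  q4 
   q4   q5  q5 
 * q5   q6  q6 
   q6   q6  q6 
(> = start, * = accepting)

start=q0 accept=q5 q0-0->q1 q0-1->q1 q1-0->q2 q1-1->q2 q2-0->q3 q2-1->q3 q3-0->q4 q3-1->q4 q4-0->q5 q4-1->q5 q5-0->q6 q5-1->q6 q6-0->q6 q6-1->q6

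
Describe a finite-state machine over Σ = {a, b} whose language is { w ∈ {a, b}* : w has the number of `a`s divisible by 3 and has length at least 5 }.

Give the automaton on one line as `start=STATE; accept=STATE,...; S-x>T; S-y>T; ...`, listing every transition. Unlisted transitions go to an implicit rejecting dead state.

Run two small machines in parallel and take their product. One (3 states) tracks the count of `a`s modulo 3; the other (7 states) tracks the input length, saturating at 6. Each combined state is a pair, one component from each; accept when both components accept. After merging equivalent states the machine shrinks.
A 12-state machine:
          a    b  
>  q0     q1   q2 
   q1     q3   q4 
   q2     q4   q5 
   q3     q6   q7 
   q4     q7   q8 
   q5     q8   q6 
   q6     q8   q9 
   q7     q9  q10 
   q8    q10   q8 
   q9     q8  q11 
   q10   q11  q10 
 * q11    q8  q11 
(> = start, * = accepting)

start=q0; accept=q11; q0-a>q1; q0-b>q2; q1-a>q3; q1-b>q4; q2-a>q4; q2-b>q5; q3-a>q6; q3-b>q7; q4-a>q7; q4-b>q8; q5-a>q8; q5-b>q6; q6-a>q8; q6-b>q9; q7-a>q9; q7-b>q10; q8-a>q10; q8-b>q8; q9-a>q8; q9-b>q11; q10-a>q11; q10-b>q10; q11-a>q8; q11-b>q11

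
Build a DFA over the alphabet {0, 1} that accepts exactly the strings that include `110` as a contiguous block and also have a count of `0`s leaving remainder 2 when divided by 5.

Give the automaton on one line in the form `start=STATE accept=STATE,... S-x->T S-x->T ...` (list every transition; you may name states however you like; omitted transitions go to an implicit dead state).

Handle the two conditions separately and then intersect. One (4 states) tracks whether and how much of `110` has been seen; the other (5 states) tracks the count of `0`s modulo 5. Each combined state is a pair, one component from each; accept when both components accept.
20 states suffice.
          0    1  
>  S0     S1   S2 
   S1     S3   S4 
   S2     S1   S5 
   S3     S6   S7 
   S4     S3   S8 
   S5     S9   S5 
   S6    S10  S11 
   S7     S6  S12 
   S8    S13   S8 
   S9    S13   S9 
   S10    S0  S14 
   S11   S10  S15 
   S12   S16  S12 
 * S13   S16  S13 
   S14    S0  S17 
   S15   S18  S15 
   S16   S18  S16 
   S17   S19  S17 
   S18   S19  S18 
   S19    S9  S19 
(> = start, * = accepting)

start=S0 accept=S13 S0-0->S1 S0-1->S2 S1-0->S3 S1-1->S4 S2-0->S1 S2-1->S5 S3-0->S6 S3-1->S7 S4-0->S3 S4-1->S8 S5-0->S9 S5-1->S5 S6-0->S10 S6-1->S11 S7-0->S6 S7-1->S12 S8-0->S13 S8-1->S8 S9-0->S13 S9-1->S9 S10-0->S0 S10-1->S14 S11-0->S10 S11-1->S15 S12-0->S16 S12-1->S12 S13-0->S16 S13-1->S13 S14-0->S0 S14-1->S17 S15-0->S18 S15-1->S15 S16-0->S18 S16-1->S16 S17-0->S19 S17-1->S17 S18-0->S19 S18-1->S18 S19-0->S9 S19-1->S19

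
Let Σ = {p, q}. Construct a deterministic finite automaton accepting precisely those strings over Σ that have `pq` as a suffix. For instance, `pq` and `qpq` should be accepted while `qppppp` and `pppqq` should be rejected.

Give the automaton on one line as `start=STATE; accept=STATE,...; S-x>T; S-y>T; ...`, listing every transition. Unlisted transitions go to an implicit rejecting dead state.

start=S0; accept=S2; S0-p>S1; S0-q>S0; S1-p>S1; S1-q>S2; S2-p>S1; S2-q>S0

Remember how much of `pq` the current input suffix matches. State S0 means no match yet; S1 means the last symbol is `p`; S2 means the last 2 symbols are `pq`. Only S2 accepts. On a mismatch, fall back to the longest proper suffix that is still a prefix of `pq`.
A 3-state machine:
        p   q  
>  S0   S1  S0 
   S1   S1  S2 
 * S2   S1  S0 
(> = start, * = accepting)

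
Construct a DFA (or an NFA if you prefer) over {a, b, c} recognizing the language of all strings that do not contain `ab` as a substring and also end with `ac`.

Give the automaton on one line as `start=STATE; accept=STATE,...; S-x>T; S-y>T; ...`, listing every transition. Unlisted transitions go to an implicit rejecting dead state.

Build one automaton per condition and run them in lockstep. The first has 3 states tracking partial matches of the forbidden pattern `ab`; the second has 3 states tracking how much of the suffix `ac` has currently been matched. A product state is a pair (one from each), accepting exactly when both do. Equivalent product states are then merged.
4 states suffice.
        a   b   c  
>  q0   q1  q0  q0 
   q1   q1  q2  q3 
   q2   q2  q2  q2 
 * q3   q1  q0  q0 
(> = start, * = accepting)

start=q0; accept=q3; q0-a>q1; q0-b>q0; q0-c>q0; q1-a>q1; q1-b>q2; q1-c>q3; q2-a>q2; q2-b>q2; q2-c>q2; q3-a>q1; q3-b>q0; q3-c>q0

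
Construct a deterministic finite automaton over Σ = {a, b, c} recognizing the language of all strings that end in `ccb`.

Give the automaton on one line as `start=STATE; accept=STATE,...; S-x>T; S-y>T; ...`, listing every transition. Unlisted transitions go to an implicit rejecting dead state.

start=s0; accept=s3; s0-a>s0; s0-b>s0; s0-c>s1; s1-a>s0; s1-b>s0; s1-c>s2; s2-a>s0; s2-b>s3; s2-c>s2; s3-a>s0; s3-b>s0; s3-c>s1

Let each state record the length of the longest suffix of the input read so far that is also a prefix of `ccb`. s1 means the last symbol is `c`; s2 means the last 2 symbols are `cc`; s3 means the last 3 symbols are `ccb`. Accept only at s3, where the string currently ends in `ccb`.
4 states suffice.
        a   b   c  
>  s0   s0  s0  s1 
   s1   s0  s0  s2 
   s2   s0  s3  s2 
 * s3   s0  s0  s1 
(> = start, * = accepting)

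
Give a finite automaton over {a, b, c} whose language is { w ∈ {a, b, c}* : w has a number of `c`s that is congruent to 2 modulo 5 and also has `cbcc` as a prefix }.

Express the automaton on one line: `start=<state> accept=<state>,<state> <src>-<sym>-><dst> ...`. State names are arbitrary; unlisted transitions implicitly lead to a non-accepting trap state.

start=q0 accept=q13 q0-a->q1 q0-b->q1 q0-c->q2 q1-a->q1 q1-b->q1 q1-c->q3 q2-a->q3 q2-b->q4 q2-c->q5 q3-a->q3 q3-b->q3 q3-c->q5 q4-a->q3 q4-b->q3 q4-c->q6 q5-a->q5 q5-b->q5 q5-c->q7 q6-a->q5 q6-b->q5 q6-c->q8 q7-a->q7 q7-b->q7 q7-c->q9 q8-a->q8 q8-b->q8 q8-c->q10 q9-a->q9 q9-b->q9 q9-c->q1 q10-a->q10 q10-b->q10 q10-c->q11 q11-a->q11 q11-b->q11 q11-c->q12 q12-a->q12 q12-b->q12 q12-c->q13 q13-a->q13 q13-b->q13 q13-c->q8

Build one automaton per condition and run them in lockstep. The first has 5 states tracking the count of `c`s modulo 5; the second has 6 states tracking whether the input so far still matches the prefix `cbcc`. A product state is a pair (one from each), accepting exactly when both do.
With 14 states:
          a    b    c  
>  q0     q1   q1   q2 
   q1     q1   q1   q3 
   q2     q3   q4   q5 
   q3     q3   q3   q5 
   q4     q3   q3   q6 
   q5     q5   q5   q7 
   q6     q5   q5   q8 
   q7     q7   q7   q9 
   q8     q8   q8  q10 
   q9     q9   q9   q1 
   q10   q10  q10  q11 
   q11   q11  q11  q12 
   q12   q12  q12  q13 
 * q13   q13  q13   q8 
(> = start, * = accepting)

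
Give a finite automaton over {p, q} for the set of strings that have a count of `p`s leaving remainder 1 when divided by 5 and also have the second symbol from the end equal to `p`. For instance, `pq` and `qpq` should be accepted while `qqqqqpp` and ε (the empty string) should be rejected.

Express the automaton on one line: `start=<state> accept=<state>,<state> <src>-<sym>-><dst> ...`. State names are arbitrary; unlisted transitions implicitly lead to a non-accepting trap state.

Build one automaton per condition and run them in lockstep. The first has 5 states tracking the count of `p`s modulo 5; the second has 7 states tracking the last 2 symbols read. A product state is a pair (one from each), accepting exactly when both do. Equivalent product states are then merged.
With 9 states:
       p  q 
>  A   B  A 
   B   C  D 
   C   E  C 
 * D   C  F 
   E   G  E 
   F   C  F 
   G   H  G 
   H   I  A 
 * I   C  D 
(> = start, * = accepting)

start=A accept=D,I A-p->B A-q->A B-p->C B-q->D C-p->E C-q->C D-p->C D-q->F E-p->G E-q->E F-p->C F-q->F G-p->H G-q->G H-p->I H-q->A I-p->C I-q->D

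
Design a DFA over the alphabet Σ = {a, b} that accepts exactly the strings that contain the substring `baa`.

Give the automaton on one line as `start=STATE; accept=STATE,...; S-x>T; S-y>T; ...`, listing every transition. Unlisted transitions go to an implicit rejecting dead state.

start=q0; accept=q3; q0-a>q0; q0-b>q1; q1-a>q2; q1-b>q1; q2-a>q3; q2-b>q1; q3-a>q3; q3-b>q3

Track how much of `baa` has been matched so far: state q0 is no progress, q3 is the absorbing accept state reached once `baa` has occurred. Intermediate states record partial matches; on a mismatch, fall back to the longest reusable overlap.
        a   b  
>  q0   q0  q1 
   q1   q2  q1 
   q2   q3  q1 
 * q3   q3  q3 
(> = start, * = accepting)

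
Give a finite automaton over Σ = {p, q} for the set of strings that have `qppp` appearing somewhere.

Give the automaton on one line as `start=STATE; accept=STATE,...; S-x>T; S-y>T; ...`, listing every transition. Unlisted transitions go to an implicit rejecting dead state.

Track how much of `qppp` has been matched so far: state s0 is no progress, s4 is the absorbing accept state reached once `qppp` has occurred. Intermediate states record partial matches; on a mismatch, fall back to the longest reusable overlap.
5 states suffice.
        p   q  
>  s0   s0  s1 
   s1   s2  s1 
   s2   s3  s1 
   s3   s4  s1 
 * s4   s4  s4 
(> = start, * = accepting)

start=s0; accept=s4; s0-p>s0; s0-q>s1; s1-p>s2; s1-q>s1; s2-p>s3; s2-q>s1; s3-p>s4; s3-q>s1; s4-p>s4; s4-q>s4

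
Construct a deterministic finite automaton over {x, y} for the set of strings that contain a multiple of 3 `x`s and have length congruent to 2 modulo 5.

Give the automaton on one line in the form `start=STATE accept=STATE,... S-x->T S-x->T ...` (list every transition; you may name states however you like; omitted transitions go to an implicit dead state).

Build one automaton per condition and run them in lockstep. The first has 3 states tracking the count of `x`s modulo 3; the second has 5 states tracking the input length modulo 5. A product state is a pair (one from each), accepting exactly when both do.
With 15 states:
          x    y  
>  q0     q1   q2 
   q1     q3   q4 
   q2     q4   q5 
   q3     q6   q7 
   q4     q7   q8 
 * q5     q8   q6 
   q6     q9  q10 
   q7    q10  q11 
   q8    q11   q9 
   q9    q12  q13 
   q10   q13   q0 
   q11    q0  q12 
   q12    q2  q14 
   q13   q14   q1 
   q14    q5   q3 
(> = start, * = accepting)

start=q0 accept=q5 q0-x->q1 q0-y->q2 q1-x->q3 q1-y->q4 q2-x->q4 q2-y->q5 q3-x->q6 q3-y->q7 q4-x->q7 q4-y->q8 q5-x->q8 q5-y->q6 q6-x->q9 q6-y->q10 q7-x->q10 q7-y->q11 q8-x->q11 q8-y->q9 q9-x->q12 q9-y->q13 q10-x->q13 q10-y->q0 q11-x->q0 q11-y->q12 q12-x->q2 q12-y->q14 q13-x->q14 q13-y->q1 q14-x->q5 q14-y->q3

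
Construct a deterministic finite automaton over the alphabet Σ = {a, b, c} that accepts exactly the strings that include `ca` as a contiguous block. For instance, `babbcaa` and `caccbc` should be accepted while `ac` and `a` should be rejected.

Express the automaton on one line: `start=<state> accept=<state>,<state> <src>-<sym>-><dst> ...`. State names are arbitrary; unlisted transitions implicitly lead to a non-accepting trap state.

start=q0 accept=q2 q0-a->q0 q0-b->q0 q0-c->q1 q1-a->q2 q1-b->q0 q1-c->q1 q2-a->q2 q2-b->q2 q2-c->q2

Track how much of `ca` has been matched so far: state q0 is no progress, q2 is the absorbing accept state reached once `ca` has occurred. Intermediate states record partial matches; on a mismatch, fall back to the longest reusable overlap.
A 3-state machine:
        a   b   c  
>  q0   q0  q0  q1 
   q1   q2  q0  q1 
 * q2   q2  q2  q2 
(> = start, * = accepting)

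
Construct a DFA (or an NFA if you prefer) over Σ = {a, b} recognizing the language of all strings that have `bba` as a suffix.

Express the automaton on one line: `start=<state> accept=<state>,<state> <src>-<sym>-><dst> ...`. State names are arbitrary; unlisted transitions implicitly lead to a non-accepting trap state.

Let each state record the length of the longest suffix of the input read so far that is also a prefix of `bba`. q1 means the last symbol is `b`; q2 means the last 2 symbols are `bb`; q3 means the last 3 symbols are `bba`. Accept only at q3, where the string currently ends in `bba`.
4 states suffice.
        a   b  
>  q0   q0  q1 
   q1   q0  q2 
   q2   q3  q2 
 * q3   q0  q1 
(> = start, * = accepting)

start=q0 accept=q3 q0-a->q0 q0-b->q1 q1-a->q0 q1-b->q2 q2-a->q3 q2-b->q2 q3-a->q0 q3-b->q1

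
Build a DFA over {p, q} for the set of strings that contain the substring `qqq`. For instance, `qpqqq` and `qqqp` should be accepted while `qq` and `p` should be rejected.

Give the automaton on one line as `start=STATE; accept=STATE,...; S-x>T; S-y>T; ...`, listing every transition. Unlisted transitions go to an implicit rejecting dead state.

Track how much of `qqq` has been matched so far: state S0 is no progress, S3 is the absorbing accept state reached once `qqq` has occurred. Intermediate states record partial matches; on a mismatch, fall back to the longest reusable overlap.
With 4 states:
        p   q  
>  S0   S0  S1 
   S1   S0  S2 
   S2   S0  S3 
 * S3   S3  S3 
(> = start, * = accepting)

start=S0; accept=S3; S0-p>S0; S0-q>S1; S1-p>S0; S1-q>S2; S2-p>S0; S2-q>S3; S3-p>S3; S3-q>S3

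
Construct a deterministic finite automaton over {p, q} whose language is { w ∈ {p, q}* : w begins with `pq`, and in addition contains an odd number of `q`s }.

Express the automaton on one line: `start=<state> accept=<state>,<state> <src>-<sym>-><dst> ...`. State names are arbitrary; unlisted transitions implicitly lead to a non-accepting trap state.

Handle the two conditions separately and then intersect. One (4 states) tracks whether the input so far still matches the prefix `pq`; the other (2 states) tracks the count of `q`s modulo 2. Each combined state is a pair, one component from each; accept when both components accept.
With 6 states:
       p  q 
>  A   B  C 
   B   D  E 
   C   C  D 
   D   D  C 
 * E   E  F 
   F   F  E 
(> = start, * = accepting)

start=A accept=E A-p->B A-q->C B-p->D B-q->E C-p->C C-q->D D-p->D D-q->C E-p->E E-q->F F-p->F F-q->E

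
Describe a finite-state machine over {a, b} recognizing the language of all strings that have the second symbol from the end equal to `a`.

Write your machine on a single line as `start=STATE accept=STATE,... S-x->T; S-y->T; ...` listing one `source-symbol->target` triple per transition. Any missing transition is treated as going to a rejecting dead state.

start=s0; accept=s3,s4; s0-a->s1; s0-b->s2; s1-a->s3; s1-b->s4; s2-a->s5; s2-b->s6; s3-a->s3; s3-b->s4; s4-a->s5; s4-b->s6; s5-a->s3; s5-b->s4; s6-a->s5; s6-b->s6

A DFA must remember the last 2 symbols (since which symbol is second-to-last isn't known until the input ends). Use one state per possible window of the last ≤2 symbols; accept from those whose window starts with `a`.
With 7 states:
        a   b  
>  s0   s1  s2 
   s1   s3  s4 
   s2   s5  s6 
 * s3   s3  s4 
 * s4   s5  s6 
   s5   s3  s4 
   s6   s5  s6 
(> = start, * = accepting)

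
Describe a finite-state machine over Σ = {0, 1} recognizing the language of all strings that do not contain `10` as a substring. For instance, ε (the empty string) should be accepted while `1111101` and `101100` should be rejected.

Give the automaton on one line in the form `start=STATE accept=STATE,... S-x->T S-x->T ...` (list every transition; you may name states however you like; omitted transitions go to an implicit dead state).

This is the complement of 'contains `10`'. Use the same substring-matching states — s0 through s2 holding how much of `10` has just been matched — but flip the accepting set: everything except the trap s2 accepts.
With 3 states:
        0   1  
>* s0   s0  s1 
 * s1   s2  s1 
   s2   s2  s2 
(> = start, * = accepting)

start=s0 accept=s0,s1 s0-0->s0 s0-1->s1 s1-0->s2 s1-1->s1 s2-0->s2 s2-1->s2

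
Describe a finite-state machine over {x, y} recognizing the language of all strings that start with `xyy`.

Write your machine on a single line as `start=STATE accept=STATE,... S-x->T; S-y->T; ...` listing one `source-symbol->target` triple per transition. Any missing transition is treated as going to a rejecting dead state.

Walk along `xyy` while the input agrees: from q0 take `x` to q1, and so on. Any deviation drops to the rejecting sink q4. Once q3 is reached the prefix is confirmed and every continuation is accepted.
With 5 states:
        x   y  
>  q0   q1  q4 
   q1   q4  q2 
   q2   q4  q3 
 * q3   q3  q3 
   q4   q4  q4 
(> = start, * = accepting)

start=q0; accept=q3; q0-x->q1; q0-y->q4; q1-x->q4; q1-y->q2; q2-x->q4; q2-y->q3; q3-x->q3; q3-y->q3; q4-x->q4; q4-y->q4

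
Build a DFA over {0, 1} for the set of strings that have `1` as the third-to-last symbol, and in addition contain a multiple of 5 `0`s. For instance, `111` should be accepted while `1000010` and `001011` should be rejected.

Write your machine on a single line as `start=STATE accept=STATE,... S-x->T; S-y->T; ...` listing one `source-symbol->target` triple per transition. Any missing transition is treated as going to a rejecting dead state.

Run two small machines in parallel and take their product. The first has 15 states tracking the last 3 symbols read; the second has 5 states tracking the count of `0`s modulo 5. A product state is a pair (one from each), accepting exactly when both do. Minimizing collapses redundant product states.
          0    1  
>  q0     q1   q2 
   q1     q3   q1 
   q2     q1   q4 
   q3     q5   q3 
   q4     q1   q6 
   q5     q7   q8 
 * q6     q1   q6 
   q7     q0   q9 
   q8    q10   q8 
   q9    q11  q12 
   q10   q13   q9 
   q11    q1  q14 
   q12   q15  q12 
 * q13    q1   q2 
 * q14    q1   q4 
 * q15    q1  q14 
(> = start, * = accepting)

start=q0; accept=q6,q13,q14,q15; q0-0->q1; q0-1->q2; q1-0->q3; q1-1->q1; q2-0->q1; q2-1->q4; q3-0->q5; q3-1->q3; q4-0->q1; q4-1->q6; q5-0->q7; q5-1->q8; q6-0->q1; q6-1->q6; q7-0->q0; q7-1->q9; q8-0->q10; q8-1->q8; q9-0->q11; q9-1->q12; q10-0->q13; q10-1->q9; q11-0->q1; q11-1->q14; q12-0->q15; q12-1->q12; q13-0->q1; q13-1->q2; q14-0->q1; q14-1->q4; q15-0->q1; q15-1->q14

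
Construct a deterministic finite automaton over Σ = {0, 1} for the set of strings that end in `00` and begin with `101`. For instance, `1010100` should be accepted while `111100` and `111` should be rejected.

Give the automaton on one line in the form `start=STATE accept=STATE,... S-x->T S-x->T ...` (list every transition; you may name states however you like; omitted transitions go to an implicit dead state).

start=q0 accept=q6 q0-0->q1 q0-1->q2 q1-0->q1 q1-1->q1 q2-0->q3 q2-1->q1 q3-0->q1 q3-1->q4 q4-0->q5 q4-1->q4 q5-0->q6 q5-1->q4 q6-0->q6 q6-1->q4

Run two small machines in parallel and take their product. The first has 3 states tracking how much of the suffix `00` has currently been matched; the second has 5 states tracking whether the input so far still matches the prefix `101`. A product state is a pair (one from each), accepting exactly when both do. Equivalent product states are then merged.
With 7 states:
        0   1  
>  q0   q1  q2 
   q1   q1  q1 
   q2   q3  q1 
   q3   q1  q4 
   q4   q5  q4 
   q5   q6  q4 
 * q6   q6  q4 
(> = start, * = accepting)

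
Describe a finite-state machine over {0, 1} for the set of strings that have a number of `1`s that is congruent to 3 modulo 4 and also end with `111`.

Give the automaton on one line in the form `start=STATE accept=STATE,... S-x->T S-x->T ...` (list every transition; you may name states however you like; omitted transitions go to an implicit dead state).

start=s0 accept=s5 s0-0->s0 s0-1->s1 s1-0->s2 s1-1->s3 s2-0->s2 s2-1->s4 s3-0->s4 s3-1->s5 s4-0->s4 s4-1->s6 s5-0->s6 s5-1->s0 s6-0->s6 s6-1->s0

Build one automaton per condition and run them in lockstep. The first has 4 states tracking the count of `1`s modulo 4; the second has 4 states tracking how much of the suffix `111` has currently been matched. A product state is a pair (one from each), accepting exactly when both do. Equivalent product states are then merged.
7 states suffice.
        0   1  
>  s0   s0  s1 
   s1   s2  s3 
   s2   s2  s4 
   s3   s4  s5 
   s4   s4  s6 
 * s5   s6  s0 
   s6   s6  s0 
(> = start, * = accepting)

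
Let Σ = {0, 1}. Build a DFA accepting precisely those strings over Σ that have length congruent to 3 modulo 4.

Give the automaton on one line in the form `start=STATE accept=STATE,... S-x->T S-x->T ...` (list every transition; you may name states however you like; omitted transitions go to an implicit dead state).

start=s0 accept=s3 s0-0->s1 s0-1->s1 s1-0->s2 s1-1->s2 s2-0->s3 s2-1->s3 s3-0->s0 s3-1->s0

Count input length modulo 4: every symbol advances one step around the cycle s0 → s1 → s2 → s3 → s0. Accept at s3.
A 4-state machine:
        0   1  
>  s0   s1  s1 
   s1   s2  s2 
   s2   s3  s3 
 * s3   s0  s0 
(> = start, * = accepting)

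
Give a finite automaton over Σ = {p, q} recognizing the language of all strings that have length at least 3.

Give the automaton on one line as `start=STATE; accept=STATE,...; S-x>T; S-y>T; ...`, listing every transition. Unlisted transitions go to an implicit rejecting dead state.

Count input length up to 4: every symbol moves from A toward E, which means 'more than 3' and absorbs. Accept from {D, E}.
       p  q 
>  A   B  B 
   B   C  C 
   C   D  D 
 * D   E  E 
 * E   E  E 
(> = start, * = accepting)

start=A; accept=D,E; A-p>B; A-q>B; B-p>C; B-q>C; C-p>D; C-q>D; D-p>E; D-q>E; E-p>E; E-q>E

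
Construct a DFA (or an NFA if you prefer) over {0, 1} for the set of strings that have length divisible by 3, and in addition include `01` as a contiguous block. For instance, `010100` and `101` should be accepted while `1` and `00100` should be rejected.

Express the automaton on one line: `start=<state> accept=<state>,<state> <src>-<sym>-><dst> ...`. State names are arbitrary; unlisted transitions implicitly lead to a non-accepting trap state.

start=s0 accept=s7 s0-0->s1 s0-1->s2 s1-0->s3 s1-1->s4 s2-0->s3 s2-1->s5 s3-0->s6 s3-1->s7 s4-0->s7 s4-1->s7 s5-0->s6 s5-1->s0 s6-0->s1 s6-1->s8 s7-0->s8 s7-1->s8 s8-0->s4 s8-1->s4

Build one automaton per condition and run them in lockstep. One (3 states) tracks the input length modulo 3; the other (3 states) tracks whether and how much of `01` has been seen. Each combined state is a pair, one component from each; accept when both components accept.
9 states suffice.
        0   1  
>  s0   s1  s2 
   s1   s3  s4 
   s2   s3  s5 
   s3   s6  s7 
   s4   s7  s7 
   s5   s6  s0 
   s6   s1  s8 
 * s7   s8  s8 
   s8   s4  s4 
(> = start, * = accepting)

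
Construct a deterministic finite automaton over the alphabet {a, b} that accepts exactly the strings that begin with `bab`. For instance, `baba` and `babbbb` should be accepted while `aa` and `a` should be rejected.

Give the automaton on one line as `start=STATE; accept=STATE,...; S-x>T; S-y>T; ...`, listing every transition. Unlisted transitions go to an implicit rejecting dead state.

start=S0; accept=S3; S0-a>S4; S0-b>S1; S1-a>S2; S1-b>S4; S2-a>S4; S2-b>S3; S3-a>S3; S3-b>S3; S4-a>S4; S4-b>S4

Walk along `bab` while the input agrees: from S0 take `b` to S1, and so on. Any deviation drops to the rejecting sink S4. Once S3 is reached the prefix is confirmed and every continuation is accepted.
5 states suffice.
        a   b  
>  S0   S4  S1 
   S1   S2  S4 
   S2   S4  S3 
 * S3   S3  S3 
   S4   S4  S4 
(> = start, * = accepting)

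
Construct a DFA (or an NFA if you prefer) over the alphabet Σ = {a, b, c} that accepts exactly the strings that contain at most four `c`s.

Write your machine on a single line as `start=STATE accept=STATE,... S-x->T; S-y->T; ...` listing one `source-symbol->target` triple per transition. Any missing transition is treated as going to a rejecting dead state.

Count `c`s, saturating at 5: states q0 through q4 mean 0 through 4 `c`s seen; q5 means more than 4. Each `c` increments (capped at q5); other symbols loop. Accept from {q0, q1, q2, q3, q4}.
A 6-state machine:
        a   b   c  
>* q0   q0  q0  q1 
 * q1   q1  q1  q2 
 * q2   q2  q2  q3 
 * q3   q3  q3  q4 
 * q4   q4  q4  q5 
   q5   q5  q5  q5 
(> = start, * = accepting)

start=q0; accept=q0,q1,q2,q3,q4; q0-a->q0; q0-b->q0; q0-c->q1; q1-a->q1; q1-b->q1; q1-c->q2; q2-a->q2; q2-b->q2; q2-c->q3; q3-a->q3; q3-b->q3; q3-c->q4; q4-a->q4; q4-b->q4; q4-c->q5; q5-a->q5; q5-b->q5; q5-c->q5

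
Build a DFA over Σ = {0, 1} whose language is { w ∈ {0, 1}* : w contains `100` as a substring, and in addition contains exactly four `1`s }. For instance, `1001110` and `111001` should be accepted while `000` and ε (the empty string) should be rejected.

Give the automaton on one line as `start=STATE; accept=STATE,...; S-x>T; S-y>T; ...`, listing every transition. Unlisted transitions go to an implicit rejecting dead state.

Run two small machines in parallel and take their product. One (4 states) tracks whether and how much of `100` has been seen; the other (6 states) tracks the count of `1`s, saturating at 5. Each combined state is a pair, one component from each; accept when both components accept. Minimizing collapses redundant product states.
          0    1  
>  q0     q0   q1 
   q1     q2   q3 
   q2     q4   q3 
   q3     q5   q6 
   q4     q4   q7 
   q5     q7   q6 
   q6     q8   q9 
   q7     q7  q10 
   q8    q10   q9 
   q9    q11  q12 
   q10   q10  q13 
   q11   q13  q12 
   q12   q12  q12 
 * q13   q13  q12 
(> = start, * = accepting)

start=q0; accept=q13; q0-0>q0; q0-1>q1; q1-0>q2; q1-1>q3; q2-0>q4; q2-1>q3; q3-0>q5; q3-1>q6; q4-0>q4; q4-1>q7; q5-0>q7; q5-1>q6; q6-0>q8; q6-1>q9; q7-0>q7; q7-1>q10; q8-0>q10; q8-1>q9; q9-0>q11; q9-1>q12; q10-0>q10; q10-1>q13; q11-0>q13; q11-1>q12; q12-0>q12; q12-1>q12; q13-0>q13; q13-1>q12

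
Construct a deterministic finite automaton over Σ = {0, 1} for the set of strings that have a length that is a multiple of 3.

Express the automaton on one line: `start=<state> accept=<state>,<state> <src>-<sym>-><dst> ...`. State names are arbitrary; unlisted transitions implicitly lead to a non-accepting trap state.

Only the length mod 3 matters, so use a 3-cycle: from any state, every input symbol moves to the next state, wrapping q2 back to q0. Mark q0 accepting.
A 3-state machine:
        0   1  
>* q0   q1  q1 
   q1   q2  q2 
   q2   q0  q0 
(> = start, * = accepting)

start=q0 accept=q0 q0-0->q1 q0-1->q1 q1-0->q2 q1-1->q2 q2-0->q0 q2-1->q0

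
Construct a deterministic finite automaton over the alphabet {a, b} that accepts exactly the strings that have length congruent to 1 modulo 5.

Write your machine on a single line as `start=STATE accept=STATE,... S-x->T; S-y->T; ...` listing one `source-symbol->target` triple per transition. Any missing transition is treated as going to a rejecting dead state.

Count input length modulo 5: every symbol advances one step around the cycle q0 → q1 → q2 → q3 → q4 → q0. Accept at q1.
A 5-state machine:
        a   b  
>  q0   q1  q1 
 * q1   q2  q2 
   q2   q3  q3 
   q3   q4  q4 
   q4   q0  q0 
(> = start, * = accepting)

start=q0; accept=q1; q0-a->q1; q0-b->q1; q1-a->q2; q1-b->q2; q2-a->q3; q2-b->q3; q3-a->q4; q3-b->q4; q4-a->q0; q4-b->q0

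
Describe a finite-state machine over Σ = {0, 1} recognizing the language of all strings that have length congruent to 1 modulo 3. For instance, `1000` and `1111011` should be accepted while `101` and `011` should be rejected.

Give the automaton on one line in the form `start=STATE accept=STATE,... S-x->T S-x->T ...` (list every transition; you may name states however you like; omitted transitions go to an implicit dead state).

start=S0 accept=S1 S0-0->S1 S0-1->S1 S1-0->S2 S1-1->S2 S2-0->S0 S2-1->S0

Count input length modulo 3: every symbol advances one step around the cycle S0 → S1 → S2 → S0. Accept at S1.
With 3 states:
        0   1  
>  S0   S1  S1 
 * S1   S2  S2 
   S2   S0  S0 
(> = start, * = accepting)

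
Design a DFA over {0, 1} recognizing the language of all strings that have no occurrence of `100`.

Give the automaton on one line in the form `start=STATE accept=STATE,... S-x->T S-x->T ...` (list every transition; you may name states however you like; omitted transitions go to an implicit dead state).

This is the complement of 'contains `100`'. Use the same substring-matching states — A through D holding how much of `100` has just been matched — but flip the accepting set: everything except the trap D accepts.
4 states suffice.
       0  1 
>* A   A  B 
 * B   C  B 
 * C   D  B 
   D   D  D 
(> = start, * = accepting)

start=A accept=A,B,C A-0->A A-1->B B-0->C B-1->B C-0->D C-1->B D-0->D D-1->D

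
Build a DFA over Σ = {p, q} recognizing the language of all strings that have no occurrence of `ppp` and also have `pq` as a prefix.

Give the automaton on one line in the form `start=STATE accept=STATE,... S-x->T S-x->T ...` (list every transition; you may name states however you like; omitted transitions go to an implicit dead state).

start=A accept=E,H,I A-p->B A-q->C B-p->D B-q->E C-p->F C-q->C D-p->G D-q->C E-p->H E-q->E F-p->D F-q->C G-p->G G-q->G H-p->I H-q->E I-p->J I-q->E J-p->J J-q->J

Build one automaton per condition and run them in lockstep. The first has 4 states tracking partial matches of the forbidden pattern `ppp`; the second has 4 states tracking whether the input so far still matches the prefix `pq`. A product state is a pair (one from each), accepting exactly when both do.
       p  q 
>  A   B  C 
   B   D  E 
   C   F  C 
   D   G  C 
 * E   H  E 
   F   D  C 
   G   G  G 
 * H   I  E 
 * I   J  E 
   J   J  J 
(> = start, * = accepting)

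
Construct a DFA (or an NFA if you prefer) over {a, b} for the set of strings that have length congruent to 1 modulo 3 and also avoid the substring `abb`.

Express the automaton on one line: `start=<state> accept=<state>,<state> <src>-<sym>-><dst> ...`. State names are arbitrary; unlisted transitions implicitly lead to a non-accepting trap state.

Build one automaton per condition and run them in lockstep. The first has 3 states tracking the input length modulo 3; the second has 4 states tracking partial matches of the forbidden pattern `abb`. A product state is a pair (one from each), accepting exactly when both do. After merging equivalent states the machine shrinks.
With 10 states:
        a   b  
>  q0   q1  q2 
 * q1   q3  q4 
 * q2   q3  q5 
   q3   q6  q7 
   q4   q6  q8 
   q5   q6  q0 
   q6   q1  q9 
   q7   q1  q8 
   q8   q8  q8 
 * q9   q3  q8 
(> = start, * = accepting)

start=q0 accept=q1,q2,q9 q0-a->q1 q0-b->q2 q1-a->q3 q1-b->q4 q2-a->q3 q2-b->q5 q3-a->q6 q3-b->q7 q4-a->q6 q4-b->q8 q5-a->q6 q5-b->q0 q6-a->q1 q6-b->q9 q7-a->q1 q7-b->q8 q8-a->q8 q8-b->q8 q9-a->q3 q9-b->q8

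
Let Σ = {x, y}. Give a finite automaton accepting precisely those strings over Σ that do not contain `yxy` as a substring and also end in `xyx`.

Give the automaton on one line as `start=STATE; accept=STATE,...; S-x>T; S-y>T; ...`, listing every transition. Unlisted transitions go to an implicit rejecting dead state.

Run two small machines in parallel and take their product. The first has 4 states tracking partial matches of the forbidden pattern `yxy`; the second has 4 states tracking how much of the suffix `xyx` has currently been matched. A product state is a pair (one from each), accepting exactly when both do. After merging equivalent states the machine shrinks.
A 7-state machine:
       x  y 
>  A   B  C 
   B   B  D 
   C   E  C 
   D   F  C 
   E   B  G 
 * F   B  G 
   G   G  G 
(> = start, * = accepting)

start=A; accept=F; A-x>B; A-y>C; B-x>B; B-y>D; C-x>E; C-y>C; D-x>F; D-y>C; E-x>B; E-y>G; F-x>B; F-y>G; G-x>G; G-y>G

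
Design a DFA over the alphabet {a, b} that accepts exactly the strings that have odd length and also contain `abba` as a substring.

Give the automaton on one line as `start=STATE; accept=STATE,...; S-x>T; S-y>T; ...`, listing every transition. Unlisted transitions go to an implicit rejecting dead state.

start=q0; accept=q9; q0-a>q1; q0-b>q2; q1-a>q3; q1-b>q4; q2-a>q3; q2-b>q0; q3-a>q1; q3-b>q5; q4-a>q1; q4-b>q6; q5-a>q3; q5-b>q7; q6-a>q8; q6-b>q0; q7-a>q9; q7-b>q2; q8-a>q9; q8-b>q9; q9-a>q8; q9-b>q8

Run two small machines in parallel and take their product. The first has 2 states tracking the input length modulo 2; the second has 5 states tracking whether and how much of `abba` has been seen. A product state is a pair (one from each), accepting exactly when both do.
With 10 states:
        a   b  
>  q0   q1  q2 
   q1   q3  q4 
   q2   q3  q0 
   q3   q1  q5 
   q4   q1  q6 
   q5   q3  q7 
   q6   q8  q0 
   q7   q9  q2 
   q8   q9  q9 
 * q9   q8  q8 
(> = start, * = accepting)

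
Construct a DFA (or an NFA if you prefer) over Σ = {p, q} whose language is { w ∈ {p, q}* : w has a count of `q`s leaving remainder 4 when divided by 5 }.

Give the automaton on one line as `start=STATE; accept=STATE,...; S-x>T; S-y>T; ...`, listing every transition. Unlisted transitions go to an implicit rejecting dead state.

Keep the running count of `q`s modulo 5: each `q` advances along the cycle S0 → S1 → S2 → S3 → S4 → S0 while other symbols loop. Accept at S4.
With 5 states:
        p   q  
>  S0   S0  S1 
   S1   S1  S2 
   S2   S2  S3 
   S3   S3  S4 
 * S4   S4  S0 
(> = start, * = accepting)

start=S0; accept=S4; S0-p>S0; S0-q>S1; S1-p>S1; S1-q>S2; S2-p>S2; S2-q>S3; S3-p>S3; S3-q>S4; S4-p>S4; S4-q>S0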